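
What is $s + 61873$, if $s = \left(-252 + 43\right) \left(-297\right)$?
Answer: $123946$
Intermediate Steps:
$s = 62073$ ($s = \left(-209\right) \left(-297\right) = 62073$)
$s + 61873 = 62073 + 61873 = 123946$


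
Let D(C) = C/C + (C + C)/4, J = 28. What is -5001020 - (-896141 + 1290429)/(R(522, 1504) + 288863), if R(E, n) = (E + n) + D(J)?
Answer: -181852139546/36363 ≈ -5.0010e+6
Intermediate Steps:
D(C) = 1 + C/2 (D(C) = 1 + (2*C)*(¼) = 1 + C/2)
R(E, n) = 15 + E + n (R(E, n) = (E + n) + (1 + (½)*28) = (E + n) + (1 + 14) = (E + n) + 15 = 15 + E + n)
-5001020 - (-896141 + 1290429)/(R(522, 1504) + 288863) = -5001020 - (-896141 + 1290429)/((15 + 522 + 1504) + 288863) = -5001020 - 394288/(2041 + 288863) = -5001020 - 394288/290904 = -5001020 - 1*49286/36363 = -5001020 - 49286/36363 = -181852139546/36363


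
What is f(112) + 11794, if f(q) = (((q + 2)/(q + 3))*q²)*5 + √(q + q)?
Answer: 1701278/23 + 4*√14 ≈ 73984.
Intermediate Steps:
f(q) = √2*√q + 5*q²*(2 + q)/(3 + q) (f(q) = (((2 + q)/(3 + q))*q²)*5 + √(2*q) = (((2 + q)/(3 + q))*q²)*5 + √2*√q = (q²*(2 + q)/(3 + q))*5 + √2*√q = 5*q²*(2 + q)/(3 + q) + √2*√q = √2*√q + 5*q²*(2 + q)/(3 + q))
f(112) + 11794 = (5*112³ + 10*112² + √2*112^(3/2) + 3*√2*√112)/(3 + 112) + 11794 = (5*1404928 + 10*12544 + √2*(448*√7) + 3*√2*(4*√7))/115 + 11794 = (7024640 + 125440 + 448*√14 + 12*√14)/115 + 11794 = (7150080 + 460*√14)/115 + 11794 = (1430016/23 + 4*√14) + 11794 = 1701278/23 + 4*√14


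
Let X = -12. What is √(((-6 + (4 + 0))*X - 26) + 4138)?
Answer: 2*√1034 ≈ 64.312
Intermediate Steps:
√(((-6 + (4 + 0))*X - 26) + 4138) = √(((-6 + (4 + 0))*(-12) - 26) + 4138) = √(((-6 + 4)*(-12) - 26) + 4138) = √((-2*(-12) - 26) + 4138) = √((24 - 26) + 4138) = √(-2 + 4138) = √4136 = 2*√1034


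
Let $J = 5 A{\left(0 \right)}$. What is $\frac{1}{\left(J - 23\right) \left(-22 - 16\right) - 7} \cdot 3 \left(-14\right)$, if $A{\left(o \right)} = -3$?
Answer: $- \frac{14}{479} \approx -0.029228$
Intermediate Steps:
$J = -15$ ($J = 5 \left(-3\right) = -15$)
$\frac{1}{\left(J - 23\right) \left(-22 - 16\right) - 7} \cdot 3 \left(-14\right) = \frac{1}{\left(-15 - 23\right) \left(-22 - 16\right) - 7} \cdot 3 \left(-14\right) = \frac{1}{\left(-38\right) \left(-38\right) - 7} \cdot 3 \left(-14\right) = \frac{1}{1444 - 7} \cdot 3 \left(-14\right) = \frac{1}{1437} \cdot 3 \left(-14\right) = \frac{1}{479} \left(-14\right) = - \frac{14}{479}$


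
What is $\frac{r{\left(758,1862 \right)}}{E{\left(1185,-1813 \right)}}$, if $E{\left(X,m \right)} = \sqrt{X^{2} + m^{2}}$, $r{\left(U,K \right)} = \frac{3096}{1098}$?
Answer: $\frac{86 \sqrt{4691194}}{143081417} \approx 0.0013018$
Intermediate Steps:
$r{\left(U,K \right)} = \frac{172}{61}$ ($r{\left(U,K \right)} = 3096 \cdot \frac{1}{1098} = \frac{172}{61}$)
$\frac{r{\left(758,1862 \right)}}{E{\left(1185,-1813 \right)}} = \frac{172}{61 \sqrt{1185^{2} + \left(-1813\right)^{2}}} = \frac{172}{61 \sqrt{1404225 + 3286969}} = \frac{172}{61 \sqrt{4691194}} = \frac{172 \frac{\sqrt{4691194}}{4691194}}{61} = \frac{86 \sqrt{4691194}}{143081417}$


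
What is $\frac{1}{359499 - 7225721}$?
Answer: $- \frac{1}{6866222} \approx -1.4564 \cdot 10^{-7}$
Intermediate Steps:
$\frac{1}{359499 - 7225721} = \frac{1}{-6866222} = - \frac{1}{6866222}$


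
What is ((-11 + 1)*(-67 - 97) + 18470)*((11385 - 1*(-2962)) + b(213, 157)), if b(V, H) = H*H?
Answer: 784209560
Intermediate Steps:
b(V, H) = H**2
((-11 + 1)*(-67 - 97) + 18470)*((11385 - 1*(-2962)) + b(213, 157)) = ((-11 + 1)*(-67 - 97) + 18470)*((11385 - 1*(-2962)) + 157**2) = (-10*(-164) + 18470)*((11385 + 2962) + 24649) = (1640 + 18470)*(14347 + 24649) = 20110*38996 = 784209560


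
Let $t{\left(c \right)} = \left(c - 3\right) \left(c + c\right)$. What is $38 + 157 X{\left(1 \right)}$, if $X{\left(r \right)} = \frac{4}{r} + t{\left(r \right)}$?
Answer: $38$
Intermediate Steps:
$t{\left(c \right)} = 2 c \left(-3 + c\right)$ ($t{\left(c \right)} = \left(-3 + c\right) 2 c = 2 c \left(-3 + c\right)$)
$X{\left(r \right)} = \frac{4}{r} + 2 r \left(-3 + r\right)$
$38 + 157 X{\left(1 \right)} = 38 + 157 \frac{2 \left(2 + 1^{2} \left(-3 + 1\right)\right)}{1} = 38 + 157 \cdot 2 \cdot 1 \left(2 + 1 \left(-2\right)\right) = 38 + 157 \cdot 2 \cdot 1 \left(2 - 2\right) = 38 + 157 \cdot 2 \cdot 1 \cdot 0 = 38 + 157 \cdot 0 = 38 + 0 = 38$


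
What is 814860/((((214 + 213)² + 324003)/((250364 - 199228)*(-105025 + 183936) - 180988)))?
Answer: 821992450838220/126583 ≈ 6.4937e+9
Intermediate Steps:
814860/((((214 + 213)² + 324003)/((250364 - 199228)*(-105025 + 183936) - 180988))) = 814860/(((427² + 324003)/(51136*78911 - 180988))) = 814860/(((182329 + 324003)/(4035192896 - 180988))) = 814860/((506332/4035011908)) = 814860/((506332*(1/4035011908))) = 814860/(126583/1008752977) = 814860*(1008752977/126583) = 821992450838220/126583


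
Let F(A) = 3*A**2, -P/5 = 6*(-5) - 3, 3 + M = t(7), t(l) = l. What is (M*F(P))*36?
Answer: 11761200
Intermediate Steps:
M = 4 (M = -3 + 7 = 4)
P = 165 (P = -5*(6*(-5) - 3) = -5*(-30 - 3) = -5*(-33) = 165)
(M*F(P))*36 = (4*(3*165**2))*36 = (4*(3*27225))*36 = (4*81675)*36 = 326700*36 = 11761200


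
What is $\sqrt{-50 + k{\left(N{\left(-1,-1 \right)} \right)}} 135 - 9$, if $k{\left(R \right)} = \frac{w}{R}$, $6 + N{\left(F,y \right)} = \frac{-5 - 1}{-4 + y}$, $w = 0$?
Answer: $-9 + 675 i \sqrt{2} \approx -9.0 + 954.59 i$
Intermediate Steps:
$N{\left(F,y \right)} = -6 - \frac{6}{-4 + y}$ ($N{\left(F,y \right)} = -6 + \frac{-5 - 1}{-4 + y} = -6 - \frac{6}{-4 + y}$)
$k{\left(R \right)} = 0$ ($k{\left(R \right)} = \frac{0}{R} = 0$)
$\sqrt{-50 + k{\left(N{\left(-1,-1 \right)} \right)}} 135 - 9 = \sqrt{-50 + 0} \cdot 135 - 9 = \sqrt{-50} \cdot 135 - 9 = 5 i \sqrt{2} \cdot 135 - 9 = 675 i \sqrt{2} - 9 = -9 + 675 i \sqrt{2}$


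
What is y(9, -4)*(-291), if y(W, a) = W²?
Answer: -23571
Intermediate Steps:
y(9, -4)*(-291) = 9²*(-291) = 81*(-291) = -23571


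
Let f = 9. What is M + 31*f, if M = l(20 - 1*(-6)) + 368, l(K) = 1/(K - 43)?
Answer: 10998/17 ≈ 646.94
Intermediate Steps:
l(K) = 1/(-43 + K)
M = 6255/17 (M = 1/(-43 + (20 - 1*(-6))) + 368 = 1/(-43 + (20 + 6)) + 368 = 1/(-43 + 26) + 368 = 1/(-17) + 368 = -1/17 + 368 = 6255/17 ≈ 367.94)
M + 31*f = 6255/17 + 31*9 = 6255/17 + 279 = 10998/17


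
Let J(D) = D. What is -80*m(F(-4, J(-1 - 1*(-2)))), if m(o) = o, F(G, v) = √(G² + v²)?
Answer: -80*√17 ≈ -329.85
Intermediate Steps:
-80*m(F(-4, J(-1 - 1*(-2)))) = -80*√((-4)² + (-1 - 1*(-2))²) = -80*√(16 + (-1 + 2)²) = -80*√(16 + 1²) = -80*√(16 + 1) = -80*√17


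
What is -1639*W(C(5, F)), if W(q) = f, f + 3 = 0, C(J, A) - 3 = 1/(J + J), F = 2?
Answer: 4917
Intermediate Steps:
C(J, A) = 3 + 1/(2*J) (C(J, A) = 3 + 1/(J + J) = 3 + 1/(2*J))
f = -3 (f = -3 + 0 = -3)
W(q) = -3
-1639*W(C(5, F)) = -1639*(-3) = 4917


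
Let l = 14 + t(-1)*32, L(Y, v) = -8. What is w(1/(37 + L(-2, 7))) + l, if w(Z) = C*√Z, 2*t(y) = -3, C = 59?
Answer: -34 + 59*√29/29 ≈ -23.044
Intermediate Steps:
t(y) = -3/2 (t(y) = (½)*(-3) = -3/2)
w(Z) = 59*√Z
l = -34 (l = 14 - 3/2*32 = 14 - 48 = -34)
w(1/(37 + L(-2, 7))) + l = 59*√(1/(37 - 8)) - 34 = 59*√(1/29) - 34 = 59*(√29/29) - 34 = 59*√29/29 - 34 = -34 + 59*√29/29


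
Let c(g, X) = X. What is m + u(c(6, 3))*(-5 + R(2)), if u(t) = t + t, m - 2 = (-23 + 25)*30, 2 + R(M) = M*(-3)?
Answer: -16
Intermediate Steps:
R(M) = -2 - 3*M (R(M) = -2 + M*(-3) = -2 - 3*M)
m = 62 (m = 2 + (-23 + 25)*30 = 2 + 2*30 = 2 + 60 = 62)
u(t) = 2*t
m + u(c(6, 3))*(-5 + R(2)) = 62 + (2*3)*(-5 + (-2 - 3*2)) = 62 + 6*(-5 + (-2 - 6)) = 62 + 6*(-5 - 8) = 62 + 6*(-13) = 62 - 78 = -16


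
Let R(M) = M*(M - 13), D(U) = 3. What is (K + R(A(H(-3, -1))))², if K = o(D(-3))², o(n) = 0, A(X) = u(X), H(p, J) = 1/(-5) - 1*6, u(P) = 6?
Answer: 1764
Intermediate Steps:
H(p, J) = -31/5 (H(p, J) = -⅕ - 6 = -31/5)
A(X) = 6
R(M) = M*(-13 + M)
K = 0 (K = 0² = 0)
(K + R(A(H(-3, -1))))² = (0 + 6*(-13 + 6))² = (0 + 6*(-7))² = (0 - 42)² = (-42)² = 1764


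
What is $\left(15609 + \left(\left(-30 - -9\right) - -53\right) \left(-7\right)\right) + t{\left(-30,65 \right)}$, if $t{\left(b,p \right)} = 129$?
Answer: $15514$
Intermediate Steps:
$\left(15609 + \left(\left(-30 - -9\right) - -53\right) \left(-7\right)\right) + t{\left(-30,65 \right)} = \left(15609 + \left(\left(-30 - -9\right) - -53\right) \left(-7\right)\right) + 129 = \left(15609 + \left(\left(-30 + 9\right) + 53\right) \left(-7\right)\right) + 129 = \left(15609 + \left(-21 + 53\right) \left(-7\right)\right) + 129 = \left(15609 + 32 \left(-7\right)\right) + 129 = \left(15609 - 224\right) + 129 = 15385 + 129 = 15514$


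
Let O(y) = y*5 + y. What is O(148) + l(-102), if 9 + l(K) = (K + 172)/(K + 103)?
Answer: 949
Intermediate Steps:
l(K) = -9 + (172 + K)/(103 + K) (l(K) = -9 + (K + 172)/(K + 103) = -9 + (172 + K)/(103 + K))
O(y) = 6*y (O(y) = 5*y + y = 6*y)
O(148) + l(-102) = 6*148 + (-755 - 8*(-102))/(103 - 102) = 888 + (-755 + 816)/1 = 888 + 1*61 = 888 + 61 = 949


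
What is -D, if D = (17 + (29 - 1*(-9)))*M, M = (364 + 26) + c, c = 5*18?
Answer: -26400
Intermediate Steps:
c = 90
M = 480 (M = (364 + 26) + 90 = 390 + 90 = 480)
D = 26400 (D = (17 + (29 - 1*(-9)))*480 = (17 + (29 + 9))*480 = (17 + 38)*480 = 55*480 = 26400)
-D = -1*26400 = -26400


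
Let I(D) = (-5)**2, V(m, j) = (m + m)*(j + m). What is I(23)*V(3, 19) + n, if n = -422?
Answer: 2878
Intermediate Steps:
V(m, j) = 2*m*(j + m) (V(m, j) = (2*m)*(j + m) = 2*m*(j + m))
I(D) = 25
I(23)*V(3, 19) + n = 25*(2*3*(19 + 3)) - 422 = 25*(2*3*22) - 422 = 25*132 - 422 = 3300 - 422 = 2878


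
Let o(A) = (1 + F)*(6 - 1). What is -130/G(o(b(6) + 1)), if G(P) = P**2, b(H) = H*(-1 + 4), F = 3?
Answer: -13/40 ≈ -0.32500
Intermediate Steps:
b(H) = 3*H (b(H) = H*3 = 3*H)
o(A) = 20 (o(A) = (1 + 3)*(6 - 1) = 4*5 = 20)
-130/G(o(b(6) + 1)) = -130/(20**2) = -130/400 = -130*1/400 = -13/40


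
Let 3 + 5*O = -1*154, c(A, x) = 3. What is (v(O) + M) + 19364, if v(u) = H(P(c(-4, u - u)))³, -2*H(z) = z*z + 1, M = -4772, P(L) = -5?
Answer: 12395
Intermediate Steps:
H(z) = -½ - z²/2 (H(z) = -(z*z + 1)/2 = -(z² + 1)/2 = -(1 + z²)/2 = -½ - z²/2)
O = -157/5 (O = -⅗ + (-1*154)/5 = -⅗ + (⅕)*(-154) = -⅗ - 154/5 = -157/5 ≈ -31.400)
v(u) = -2197 (v(u) = (-½ - ½*(-5)²)³ = (-½ - ½*25)³ = (-½ - 25/2)³ = (-13)³ = -2197)
(v(O) + M) + 19364 = (-2197 - 4772) + 19364 = -6969 + 19364 = 12395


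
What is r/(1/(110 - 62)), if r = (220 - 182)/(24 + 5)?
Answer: 1824/29 ≈ 62.897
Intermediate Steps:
r = 38/29 ≈ 1.3103
r/(1/(110 - 62)) = 38/(29*(1/(110 - 62))) = 38/(29*(1/48)) = (38/29)*48 = 1824/29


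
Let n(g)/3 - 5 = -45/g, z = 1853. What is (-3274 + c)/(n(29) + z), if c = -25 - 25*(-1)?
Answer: -94946/54037 ≈ -1.7571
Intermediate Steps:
c = 0 (c = -25 + 25 = 0)
n(g) = 15 - 135/g (n(g) = 15 + 3*(-45/g) = 15 - 135/g)
(-3274 + c)/(n(29) + z) = (-3274 + 0)/((15 - 135/29) + 1853) = -3274/((15 - 135*1/29) + 1853) = -3274/((15 - 135/29) + 1853) = -3274/(300/29 + 1853) = -3274/54037/29 = -3274*29/54037 = -94946/54037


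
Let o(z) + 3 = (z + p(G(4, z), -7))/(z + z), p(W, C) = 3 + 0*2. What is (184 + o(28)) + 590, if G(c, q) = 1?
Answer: 43207/56 ≈ 771.55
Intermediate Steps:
p(W, C) = 3 (p(W, C) = 3 + 0 = 3)
o(z) = -3 + (3 + z)/(2*z) (o(z) = -3 + (z + 3)/(z + z) = -3 + (3 + z)/((2*z)) = -3 + (3 + z)*(1/(2*z)) = -3 + (3 + z)/(2*z))
(184 + o(28)) + 590 = (184 + (½)*(3 - 5*28)/28) + 590 = (184 + (½)*(1/28)*(3 - 140)) + 590 = (184 + (½)*(1/28)*(-137)) + 590 = (184 - 137/56) + 590 = 10167/56 + 590 = 43207/56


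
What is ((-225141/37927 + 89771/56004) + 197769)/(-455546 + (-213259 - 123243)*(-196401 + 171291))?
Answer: 420064751415605/17946447223455111192 ≈ 2.3407e-5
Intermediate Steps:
((-225141/37927 + 89771/56004) + 197769)/(-455546 + (-213259 - 123243)*(-196401 + 171291)) = ((-225141*1/37927 + 89771*(1/56004)) + 197769)/(-455546 - 336502*(-25110)) = ((-225141/37927 + 89771/56004) + 197769)/(-455546 + 8449565220) = (-9204051847/2124063708 + 197769)/8449109674 = (420064751415605/2124063708)*(1/8449109674) = 420064751415605/17946447223455111192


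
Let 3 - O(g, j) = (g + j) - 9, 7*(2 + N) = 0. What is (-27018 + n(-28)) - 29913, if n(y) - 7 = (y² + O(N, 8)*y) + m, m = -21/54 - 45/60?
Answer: -2027129/36 ≈ -56309.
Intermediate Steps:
N = -2 (N = -2 + (⅐)*0 = -2 + 0 = -2)
O(g, j) = 12 - g - j (O(g, j) = 3 - ((g + j) - 9) = 3 - (-9 + g + j) = 3 + (9 - g - j) = 12 - g - j)
m = -41/36 (m = -21*1/54 - 45*1/60 = -7/18 - ¾ = -41/36 ≈ -1.1389)
n(y) = 211/36 + y² + 6*y (n(y) = 7 + ((y² + (12 - 1*(-2) - 1*8)*y) - 41/36) = 7 + ((y² + (12 + 2 - 8)*y) - 41/36) = 7 + ((y² + 6*y) - 41/36) = 7 + (-41/36 + y² + 6*y) = 211/36 + y² + 6*y)
(-27018 + n(-28)) - 29913 = (-27018 + (211/36 + (-28)² + 6*(-28))) - 29913 = (-27018 + (211/36 + 784 - 168)) - 29913 = (-27018 + 22387/36) - 29913 = -950261/36 - 29913 = -2027129/36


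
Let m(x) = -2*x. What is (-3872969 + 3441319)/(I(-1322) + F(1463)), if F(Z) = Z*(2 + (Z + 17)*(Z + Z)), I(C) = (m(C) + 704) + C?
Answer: -215825/3167748596 ≈ -6.8132e-5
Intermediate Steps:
I(C) = 704 - C (I(C) = (-2*C + 704) + C = (704 - 2*C) + C = 704 - C)
F(Z) = Z*(2 + 2*Z*(17 + Z)) (F(Z) = Z*(2 + (17 + Z)*(2*Z)) = Z*(2 + 2*Z*(17 + Z)))
(-3872969 + 3441319)/(I(-1322) + F(1463)) = (-3872969 + 3441319)/((704 - 1*(-1322)) + 2*1463*(1 + 1463² + 17*1463)) = -431650/((704 + 1322) + 2*1463*(1 + 2140369 + 24871)) = -431650/(2026 + 2*1463*2165241) = -431650/(2026 + 6335495166) = -431650/6335497192 = -431650*1/6335497192 = -215825/3167748596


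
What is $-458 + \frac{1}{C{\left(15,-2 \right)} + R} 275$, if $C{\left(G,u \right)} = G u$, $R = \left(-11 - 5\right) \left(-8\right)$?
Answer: $- \frac{44609}{98} \approx -455.19$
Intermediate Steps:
$R = 128$ ($R = \left(-16\right) \left(-8\right) = 128$)
$-458 + \frac{1}{C{\left(15,-2 \right)} + R} 275 = -458 + \frac{1}{15 \left(-2\right) + 128} \cdot 275 = -458 + \frac{1}{-30 + 128} \cdot 275 = -458 + \frac{1}{98} \cdot 275 = -458 + \frac{275}{98} = - \frac{44609}{98}$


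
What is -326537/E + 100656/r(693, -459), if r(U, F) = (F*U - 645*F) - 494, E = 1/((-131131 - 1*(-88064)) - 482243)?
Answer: 1931977884956282/11263 ≈ 1.7153e+11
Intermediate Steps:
E = -1/525310 (E = 1/((-131131 + 88064) - 482243) = 1/(-43067 - 482243) = 1/(-525310) = -1/525310 ≈ -1.9036e-6)
r(U, F) = -494 - 645*F + F*U (r(U, F) = (-645*F + F*U) - 494 = -494 - 645*F + F*U)
-326537/E + 100656/r(693, -459) = -326537/(-1/525310) + 100656/(-494 - 645*(-459) - 459*693) = -326537*(-525310) + 100656/(-494 + 296055 - 318087) = 171533151470 + 100656/(-22526) = 171533151470 + 100656*(-1/22526) = 171533151470 - 50328/11263 = 1931977884956282/11263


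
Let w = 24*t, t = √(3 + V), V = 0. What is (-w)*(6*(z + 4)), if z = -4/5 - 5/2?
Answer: -504*√3/5 ≈ -174.59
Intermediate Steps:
t = √3 (t = √(3 + 0) = √3 ≈ 1.7320)
z = -33/10 (z = -4*⅕ - 5*½ = -⅘ - 5/2 = -33/10 ≈ -3.3000)
w = 24*√3 ≈ 41.569
(-w)*(6*(z + 4)) = (-24*√3)*(6*(-33/10 + 4)) = (-24*√3)*(6*(7/10)) = -24*√3*(21/5) = -504*√3/5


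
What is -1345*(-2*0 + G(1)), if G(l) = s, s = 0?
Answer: 0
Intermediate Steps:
G(l) = 0
-1345*(-2*0 + G(1)) = -1345*(-2*0 + 0) = -1345*(0 + 0) = -1345*0 = 0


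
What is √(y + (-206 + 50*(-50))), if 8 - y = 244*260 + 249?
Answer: I*√66387 ≈ 257.66*I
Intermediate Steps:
y = -63681 (y = 8 - (244*260 + 249) = 8 - (63440 + 249) = 8 - 1*63689 = 8 - 63689 = -63681)
√(y + (-206 + 50*(-50))) = √(-63681 + (-206 + 50*(-50))) = √(-63681 + (-206 - 2500)) = √(-63681 - 2706) = √(-66387) = I*√66387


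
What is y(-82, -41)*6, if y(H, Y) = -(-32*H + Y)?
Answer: -15498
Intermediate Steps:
y(H, Y) = -Y + 32*H (y(H, Y) = -(Y - 32*H) = -Y + 32*H)
y(-82, -41)*6 = (-1*(-41) + 32*(-82))*6 = (41 - 2624)*6 = -2583*6 = -15498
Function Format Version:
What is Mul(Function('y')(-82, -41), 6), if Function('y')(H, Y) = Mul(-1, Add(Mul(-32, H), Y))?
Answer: -15498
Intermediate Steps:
Function('y')(H, Y) = Add(Mul(-1, Y), Mul(32, H)) (Function('y')(H, Y) = Mul(-1, Add(Y, Mul(-32, H))) = Add(Mul(-1, Y), Mul(32, H)))
Mul(Function('y')(-82, -41), 6) = Mul(Add(Mul(-1, -41), Mul(32, -82)), 6) = Mul(Add(41, -2624), 6) = Mul(-2583, 6) = -15498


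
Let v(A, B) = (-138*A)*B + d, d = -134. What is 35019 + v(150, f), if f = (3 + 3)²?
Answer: -710315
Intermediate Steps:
f = 36 (f = 6² = 36)
v(A, B) = -134 - 138*A*B (v(A, B) = (-138*A)*B - 134 = -138*A*B - 134 = -134 - 138*A*B)
35019 + v(150, f) = 35019 + (-134 - 138*150*36) = 35019 + (-134 - 745200) = 35019 - 745334 = -710315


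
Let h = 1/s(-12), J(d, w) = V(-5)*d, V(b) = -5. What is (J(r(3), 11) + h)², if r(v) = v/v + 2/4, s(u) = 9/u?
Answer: 2809/36 ≈ 78.028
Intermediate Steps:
r(v) = 3/2 (r(v) = 1 + 2*(¼) = 1 + ½ = 3/2)
J(d, w) = -5*d
h = -4/3 (h = 1/(9/(-12)) = 1/(9*(-1/12)) = 1/(-¾) = -4/3 ≈ -1.3333)
(J(r(3), 11) + h)² = (-5*3/2 - 4/3)² = (-15/2 - 4/3)² = (-53/6)² = 2809/36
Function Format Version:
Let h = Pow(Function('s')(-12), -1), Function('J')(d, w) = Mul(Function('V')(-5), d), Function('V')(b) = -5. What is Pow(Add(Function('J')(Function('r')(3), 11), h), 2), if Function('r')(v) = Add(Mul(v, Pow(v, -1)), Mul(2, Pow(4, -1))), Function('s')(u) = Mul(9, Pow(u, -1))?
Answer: Rational(2809, 36) ≈ 78.028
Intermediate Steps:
Function('r')(v) = Rational(3, 2) (Function('r')(v) = Add(1, Mul(2, Rational(1, 4))) = Add(1, Rational(1, 2)) = Rational(3, 2))
Function('J')(d, w) = Mul(-5, d)
h = Rational(-4, 3) (h = Pow(Mul(9, Pow(-12, -1)), -1) = Pow(Mul(9, Rational(-1, 12)), -1) = Pow(Rational(-3, 4), -1) = Rational(-4, 3) ≈ -1.3333)
Pow(Add(Function('J')(Function('r')(3), 11), h), 2) = Pow(Add(Mul(-5, Rational(3, 2)), Rational(-4, 3)), 2) = Pow(Add(Rational(-15, 2), Rational(-4, 3)), 2) = Pow(Rational(-53, 6), 2) = Rational(2809, 36)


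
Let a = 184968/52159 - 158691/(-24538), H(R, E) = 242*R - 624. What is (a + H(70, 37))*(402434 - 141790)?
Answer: 2723117010828873850/639938771 ≈ 4.2553e+9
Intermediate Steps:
H(R, E) = -624 + 242*R
a = 12815908653/1279877542 (a = 184968*(1/52159) - 158691*(-1/24538) = 184968/52159 + 158691/24538 = 12815908653/1279877542 ≈ 10.013)
(a + H(70, 37))*(402434 - 141790) = (12815908653/1279877542 + (-624 + 242*70))*(402434 - 141790) = (12815908653/1279877542 + (-624 + 16940))*260644 = (12815908653/1279877542 + 16316)*260644 = (20895297883925/1279877542)*260644 = 2723117010828873850/639938771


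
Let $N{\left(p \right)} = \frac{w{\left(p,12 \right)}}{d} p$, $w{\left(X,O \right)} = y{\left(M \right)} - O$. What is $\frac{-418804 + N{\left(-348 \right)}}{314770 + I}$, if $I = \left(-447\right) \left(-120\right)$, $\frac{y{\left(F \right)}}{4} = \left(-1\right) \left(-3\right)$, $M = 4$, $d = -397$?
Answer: $- \frac{209402}{184205} \approx -1.1368$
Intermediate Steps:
$y{\left(F \right)} = 12$ ($y{\left(F \right)} = 4 \left(\left(-1\right) \left(-3\right)\right) = 4 \cdot 3 = 12$)
$w{\left(X,O \right)} = 12 - O$
$I = 53640$
$N{\left(p \right)} = 0$ ($N{\left(p \right)} = \frac{12 - 12}{-397} p = \left(12 - 12\right) \left(- \frac{1}{397}\right) p = 0 \left(- \frac{1}{397}\right) p = 0 p = 0$)
$\frac{-418804 + N{\left(-348 \right)}}{314770 + I} = \frac{-418804 + 0}{314770 + 53640} = - \frac{418804}{368410} = \left(-418804\right) \frac{1}{368410} = - \frac{209402}{184205}$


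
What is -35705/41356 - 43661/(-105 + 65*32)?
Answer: -1876161691/81678100 ≈ -22.970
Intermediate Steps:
-35705/41356 - 43661/(-105 + 65*32) = -35705*1/41356 - 43661/(-105 + 2080) = -35705/41356 - 43661/1975 = -1876161691/81678100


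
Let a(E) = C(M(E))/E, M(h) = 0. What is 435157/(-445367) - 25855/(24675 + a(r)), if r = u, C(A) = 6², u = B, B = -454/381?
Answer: -5048324739814/2491546447689 ≈ -2.0262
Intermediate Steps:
B = -454/381 (B = -454*1/381 = -454/381 ≈ -1.1916)
u = -454/381 ≈ -1.1916
C(A) = 36
r = -454/381 ≈ -1.1916
a(E) = 36/E
435157/(-445367) - 25855/(24675 + a(r)) = 435157/(-445367) - 25855/(24675 + 36/(-454/381)) = 435157*(-1/445367) - 25855/(24675 + 36*(-381/454)) = -435157/445367 - 25855/(24675 - 6858/227) = -435157/445367 - 25855/5594367/227 = -435157/445367 - 25855*227/5594367 = -435157/445367 - 5869085/5594367 = -5048324739814/2491546447689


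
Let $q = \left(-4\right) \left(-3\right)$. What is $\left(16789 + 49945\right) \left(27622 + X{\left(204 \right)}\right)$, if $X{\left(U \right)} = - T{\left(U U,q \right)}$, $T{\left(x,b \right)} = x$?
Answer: $-933875596$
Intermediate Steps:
$q = 12$
$X{\left(U \right)} = - U^{2}$ ($X{\left(U \right)} = - U U = - U^{2}$)
$\left(16789 + 49945\right) \left(27622 + X{\left(204 \right)}\right) = \left(16789 + 49945\right) \left(27622 - 204^{2}\right) = 66734 \left(27622 - 41616\right) = 66734 \left(-13994\right) = -933875596$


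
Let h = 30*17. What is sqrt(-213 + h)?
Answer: 3*sqrt(33) ≈ 17.234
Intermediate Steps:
h = 510
sqrt(-213 + h) = sqrt(-213 + 510) = sqrt(297) = 3*sqrt(33)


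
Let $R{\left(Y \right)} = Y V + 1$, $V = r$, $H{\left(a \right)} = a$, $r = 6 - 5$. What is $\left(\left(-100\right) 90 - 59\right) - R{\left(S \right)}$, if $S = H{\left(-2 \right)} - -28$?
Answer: $-9086$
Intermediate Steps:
$r = 1$
$V = 1$
$S = 26$ ($S = -2 - -28 = -2 + 28 = 26$)
$R{\left(Y \right)} = 1 + Y$ ($R{\left(Y \right)} = Y 1 + 1 = Y + 1 = 1 + Y$)
$\left(\left(-100\right) 90 - 59\right) - R{\left(S \right)} = \left(\left(-100\right) 90 - 59\right) - \left(1 + 26\right) = \left(-9000 - 59\right) - 27 = -9059 - 27 = -9086$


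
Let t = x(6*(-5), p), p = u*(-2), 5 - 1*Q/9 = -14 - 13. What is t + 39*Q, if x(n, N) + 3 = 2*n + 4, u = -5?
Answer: 11173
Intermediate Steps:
Q = 288 (Q = 45 - 9*(-14 - 13) = 45 - 9*(-27) = 45 + 243 = 288)
p = 10 (p = -5*(-2) = 10)
x(n, N) = 1 + 2*n (x(n, N) = -3 + (2*n + 4) = -3 + (4 + 2*n) = 1 + 2*n)
t = -59 (t = 1 + 2*(6*(-5)) = 1 + 2*(-30) = 1 - 60 = -59)
t + 39*Q = -59 + 39*288 = -59 + 11232 = 11173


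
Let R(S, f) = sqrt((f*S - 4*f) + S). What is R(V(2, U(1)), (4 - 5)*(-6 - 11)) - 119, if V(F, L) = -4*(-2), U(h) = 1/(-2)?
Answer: -119 + 2*sqrt(19) ≈ -110.28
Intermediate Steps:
U(h) = -1/2
V(F, L) = 8
R(S, f) = sqrt(S - 4*f + S*f) (R(S, f) = sqrt((S*f - 4*f) + S) = sqrt((-4*f + S*f) + S) = sqrt(S - 4*f + S*f))
R(V(2, U(1)), (4 - 5)*(-6 - 11)) - 119 = sqrt(8 - 4*(4 - 5)*(-6 - 11) + 8*((4 - 5)*(-6 - 11))) - 119 = sqrt(8 - (-4)*(-17) + 8*(-1*(-17))) - 119 = sqrt(8 - 4*17 + 8*17) - 119 = sqrt(8 - 68 + 136) - 119 = sqrt(76) - 119 = 2*sqrt(19) - 119 = -119 + 2*sqrt(19)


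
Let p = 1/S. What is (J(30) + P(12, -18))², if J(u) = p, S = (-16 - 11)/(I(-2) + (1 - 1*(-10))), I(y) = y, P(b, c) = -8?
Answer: 625/9 ≈ 69.444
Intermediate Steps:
S = -3 (S = (-16 - 11)/(-2 + (1 - 1*(-10))) = -27/(-2 + (1 + 10)) = -27/(-2 + 11) = -27/9 = -27*⅑ = -3)
p = -⅓ (p = 1/(-3) = -⅓ ≈ -0.33333)
J(u) = -⅓
(J(30) + P(12, -18))² = (-⅓ - 8)² = (-25/3)² = 625/9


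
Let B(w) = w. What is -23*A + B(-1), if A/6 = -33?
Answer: 4553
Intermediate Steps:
A = -198 (A = 6*(-33) = -198)
-23*A + B(-1) = -23*(-198) - 1 = 4554 - 1 = 4553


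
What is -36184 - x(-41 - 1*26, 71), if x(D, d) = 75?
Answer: -36259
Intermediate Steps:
-36184 - x(-41 - 1*26, 71) = -36184 - 1*75 = -36184 - 75 = -36259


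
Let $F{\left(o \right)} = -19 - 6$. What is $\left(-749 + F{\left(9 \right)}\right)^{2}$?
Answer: $599076$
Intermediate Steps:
$F{\left(o \right)} = -25$
$\left(-749 + F{\left(9 \right)}\right)^{2} = \left(-749 - 25\right)^{2} = \left(-774\right)^{2} = 599076$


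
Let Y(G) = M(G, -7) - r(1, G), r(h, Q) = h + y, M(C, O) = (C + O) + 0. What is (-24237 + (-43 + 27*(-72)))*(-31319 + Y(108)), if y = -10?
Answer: 818424816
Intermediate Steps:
M(C, O) = C + O
r(h, Q) = -10 + h (r(h, Q) = h - 10 = -10 + h)
Y(G) = 2 + G (Y(G) = (G - 7) - (-10 + 1) = (-7 + G) - 1*(-9) = (-7 + G) + 9 = 2 + G)
(-24237 + (-43 + 27*(-72)))*(-31319 + Y(108)) = (-24237 + (-43 + 27*(-72)))*(-31319 + (2 + 108)) = (-24237 + (-43 - 1944))*(-31319 + 110) = (-24237 - 1987)*(-31209) = -26224*(-31209) = 818424816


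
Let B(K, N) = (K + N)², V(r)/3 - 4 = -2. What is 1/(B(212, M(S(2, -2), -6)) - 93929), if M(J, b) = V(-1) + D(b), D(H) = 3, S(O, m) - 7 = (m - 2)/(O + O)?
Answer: -1/45088 ≈ -2.2179e-5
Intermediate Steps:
S(O, m) = 7 + (-2 + m)/(2*O) (S(O, m) = 7 + (m - 2)/(O + O) = 7 + (-2 + m)/((2*O)) = 7 + (-2 + m)*(1/(2*O)) = 7 + (-2 + m)/(2*O))
V(r) = 6 (V(r) = 12 + 3*(-2) = 12 - 6 = 6)
M(J, b) = 9 (M(J, b) = 6 + 3 = 9)
1/(B(212, M(S(2, -2), -6)) - 93929) = 1/((212 + 9)² - 93929) = 1/(221² - 93929) = 1/(48841 - 93929) = 1/(-45088) = -1/45088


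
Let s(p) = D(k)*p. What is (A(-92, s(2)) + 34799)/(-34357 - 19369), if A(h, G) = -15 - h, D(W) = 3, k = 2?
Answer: -17438/26863 ≈ -0.64915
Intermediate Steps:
s(p) = 3*p
(A(-92, s(2)) + 34799)/(-34357 - 19369) = ((-15 - 1*(-92)) + 34799)/(-34357 - 19369) = ((-15 + 92) + 34799)/(-53726) = (77 + 34799)*(-1/53726) = 34876*(-1/53726) = -17438/26863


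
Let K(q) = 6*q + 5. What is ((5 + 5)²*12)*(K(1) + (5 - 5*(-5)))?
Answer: 49200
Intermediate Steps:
K(q) = 5 + 6*q
((5 + 5)²*12)*(K(1) + (5 - 5*(-5))) = ((5 + 5)²*12)*((5 + 6*1) + (5 - 5*(-5))) = (10²*12)*((5 + 6) + (5 + 25)) = (100*12)*(11 + 30) = 1200*41 = 49200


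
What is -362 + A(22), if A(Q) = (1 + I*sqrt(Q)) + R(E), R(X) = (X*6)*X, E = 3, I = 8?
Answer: -307 + 8*sqrt(22) ≈ -269.48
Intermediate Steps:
R(X) = 6*X**2 (R(X) = (6*X)*X = 6*X**2)
A(Q) = 55 + 8*sqrt(Q) (A(Q) = (1 + 8*sqrt(Q)) + 6*3**2 = (1 + 8*sqrt(Q)) + 6*9 = (1 + 8*sqrt(Q)) + 54 = 55 + 8*sqrt(Q))
-362 + A(22) = -362 + (55 + 8*sqrt(22)) = -307 + 8*sqrt(22)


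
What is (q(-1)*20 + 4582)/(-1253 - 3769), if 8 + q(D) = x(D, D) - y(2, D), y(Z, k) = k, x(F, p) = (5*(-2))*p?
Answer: -2321/2511 ≈ -0.92433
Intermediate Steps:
x(F, p) = -10*p
q(D) = -8 - 11*D (q(D) = -8 + (-10*D - D) = -8 - 11*D)
(q(-1)*20 + 4582)/(-1253 - 3769) = ((-8 - 11*(-1))*20 + 4582)/(-1253 - 3769) = ((-8 + 11)*20 + 4582)/(-5022) = (3*20 + 4582)*(-1/5022) = (60 + 4582)*(-1/5022) = 4642*(-1/5022) = -2321/2511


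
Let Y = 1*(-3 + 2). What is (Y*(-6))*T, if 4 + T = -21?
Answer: -150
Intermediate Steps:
Y = -1 (Y = 1*(-1) = -1)
T = -25 (T = -4 - 21 = -25)
(Y*(-6))*T = -1*(-6)*(-25) = 6*(-25) = -150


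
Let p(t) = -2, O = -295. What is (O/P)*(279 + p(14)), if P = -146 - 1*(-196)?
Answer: -16343/10 ≈ -1634.3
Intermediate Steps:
P = 50 (P = -146 + 196 = 50)
(O/P)*(279 + p(14)) = (-295/50)*(279 - 2) = -295*1/50*277 = -59/10*277 = -16343/10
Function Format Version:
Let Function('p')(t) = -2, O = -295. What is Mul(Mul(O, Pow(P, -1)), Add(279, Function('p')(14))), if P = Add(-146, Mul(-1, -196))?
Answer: Rational(-16343, 10) ≈ -1634.3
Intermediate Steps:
P = 50 (P = Add(-146, 196) = 50)
Mul(Mul(O, Pow(P, -1)), Add(279, Function('p')(14))) = Mul(Mul(-295, Pow(50, -1)), Add(279, -2)) = Mul(Mul(-295, Rational(1, 50)), 277) = Mul(Rational(-59, 10), 277) = Rational(-16343, 10)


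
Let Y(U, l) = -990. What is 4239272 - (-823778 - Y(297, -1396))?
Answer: 5062060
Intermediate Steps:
4239272 - (-823778 - Y(297, -1396)) = 4239272 - (-823778 - 1*(-990)) = 4239272 - (-823778 + 990) = 4239272 - 1*(-822788) = 4239272 + 822788 = 5062060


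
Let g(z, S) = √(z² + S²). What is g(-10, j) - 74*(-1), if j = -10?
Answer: 74 + 10*√2 ≈ 88.142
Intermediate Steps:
g(z, S) = √(S² + z²)
g(-10, j) - 74*(-1) = √((-10)² + (-10)²) - 74*(-1) = √(100 + 100) + 74 = √200 + 74 = 10*√2 + 74 = 74 + 10*√2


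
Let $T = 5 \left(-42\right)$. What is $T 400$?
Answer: $-84000$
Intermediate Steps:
$T = -210$
$T 400 = \left(-210\right) 400 = -84000$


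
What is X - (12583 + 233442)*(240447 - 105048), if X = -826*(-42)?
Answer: -33311504283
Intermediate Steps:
X = 34692
X - (12583 + 233442)*(240447 - 105048) = 34692 - (12583 + 233442)*(240447 - 105048) = 34692 - 246025*135399 = 34692 - 1*33311538975 = 34692 - 33311538975 = -33311504283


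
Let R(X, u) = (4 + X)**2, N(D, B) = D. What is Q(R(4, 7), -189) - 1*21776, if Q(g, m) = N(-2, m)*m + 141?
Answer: -21257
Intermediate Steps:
Q(g, m) = 141 - 2*m (Q(g, m) = -2*m + 141 = 141 - 2*m)
Q(R(4, 7), -189) - 1*21776 = (141 - 2*(-189)) - 1*21776 = (141 + 378) - 21776 = 519 - 21776 = -21257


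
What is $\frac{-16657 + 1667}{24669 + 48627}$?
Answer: $- \frac{7495}{36648} \approx -0.20451$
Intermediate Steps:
$\frac{-16657 + 1667}{24669 + 48627} = - \frac{14990}{73296} = \left(-14990\right) \frac{1}{73296} = - \frac{7495}{36648}$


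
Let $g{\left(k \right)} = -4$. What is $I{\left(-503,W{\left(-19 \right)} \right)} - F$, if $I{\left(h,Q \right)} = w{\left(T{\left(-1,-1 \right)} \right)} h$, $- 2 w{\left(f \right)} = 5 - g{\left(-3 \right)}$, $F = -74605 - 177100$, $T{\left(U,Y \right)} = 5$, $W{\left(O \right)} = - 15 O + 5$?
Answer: $\frac{507937}{2} \approx 2.5397 \cdot 10^{5}$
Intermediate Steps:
$W{\left(O \right)} = 5 - 15 O$
$F = -251705$
$w{\left(f \right)} = - \frac{9}{2}$ ($w{\left(f \right)} = - \frac{5 - -4}{2} = - \frac{5 + 4}{2} = \left(- \frac{1}{2}\right) 9 = - \frac{9}{2}$)
$I{\left(h,Q \right)} = - \frac{9 h}{2}$
$I{\left(-503,W{\left(-19 \right)} \right)} - F = \left(- \frac{9}{2}\right) \left(-503\right) - -251705 = \frac{4527}{2} + 251705 = \frac{507937}{2}$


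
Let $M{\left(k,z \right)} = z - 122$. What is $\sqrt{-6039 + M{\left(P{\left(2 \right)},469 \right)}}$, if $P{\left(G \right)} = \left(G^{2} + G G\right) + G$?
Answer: $2 i \sqrt{1423} \approx 75.445 i$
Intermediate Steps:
$P{\left(G \right)} = G + 2 G^{2}$ ($P{\left(G \right)} = \left(G^{2} + G^{2}\right) + G = 2 G^{2} + G = G + 2 G^{2}$)
$M{\left(k,z \right)} = -122 + z$
$\sqrt{-6039 + M{\left(P{\left(2 \right)},469 \right)}} = \sqrt{-6039 + \left(-122 + 469\right)} = \sqrt{-6039 + 347} = \sqrt{-5692} = 2 i \sqrt{1423}$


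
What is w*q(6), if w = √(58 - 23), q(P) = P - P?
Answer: 0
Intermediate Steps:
q(P) = 0
w = √35 ≈ 5.9161
w*q(6) = √35*0 = 0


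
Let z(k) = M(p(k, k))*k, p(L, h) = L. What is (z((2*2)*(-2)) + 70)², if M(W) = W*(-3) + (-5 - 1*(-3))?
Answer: 11236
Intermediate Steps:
M(W) = -2 - 3*W (M(W) = -3*W + (-5 + 3) = -3*W - 2 = -2 - 3*W)
z(k) = k*(-2 - 3*k) (z(k) = (-2 - 3*k)*k = k*(-2 - 3*k))
(z((2*2)*(-2)) + 70)² = (-(2*2)*(-2)*(2 + 3*((2*2)*(-2))) + 70)² = (-4*(-2)*(2 + 3*(4*(-2))) + 70)² = (-1*(-8)*(2 + 3*(-8)) + 70)² = (-1*(-8)*(2 - 24) + 70)² = (-1*(-8)*(-22) + 70)² = (-176 + 70)² = (-106)² = 11236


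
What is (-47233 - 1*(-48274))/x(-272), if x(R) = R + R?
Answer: -1041/544 ≈ -1.9136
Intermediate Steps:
x(R) = 2*R
(-47233 - 1*(-48274))/x(-272) = (-47233 - 1*(-48274))/((2*(-272))) = (-47233 + 48274)/(-544) = 1041*(-1/544) = -1041/544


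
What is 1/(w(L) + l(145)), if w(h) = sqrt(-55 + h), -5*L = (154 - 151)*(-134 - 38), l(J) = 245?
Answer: 1225/299884 - sqrt(1205)/299884 ≈ 0.0039692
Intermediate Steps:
L = 516/5 (L = -(154 - 151)*(-134 - 38)/5 = -3*(-172)/5 = -1/5*(-516) = 516/5 ≈ 103.20)
1/(w(L) + l(145)) = 1/(sqrt(-55 + 516/5) + 245) = 1/(sqrt(241/5) + 245) = 1/(sqrt(1205)/5 + 245) = 1/(245 + sqrt(1205)/5)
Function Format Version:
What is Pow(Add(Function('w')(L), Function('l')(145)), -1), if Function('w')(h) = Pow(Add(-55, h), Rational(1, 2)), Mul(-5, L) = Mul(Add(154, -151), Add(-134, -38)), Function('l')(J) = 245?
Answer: Add(Rational(1225, 299884), Mul(Rational(-1, 299884), Pow(1205, Rational(1, 2)))) ≈ 0.0039692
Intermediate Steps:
L = Rational(516, 5) (L = Mul(Rational(-1, 5), Mul(Add(154, -151), Add(-134, -38))) = Mul(Rational(-1, 5), Mul(3, -172)) = Mul(Rational(-1, 5), -516) = Rational(516, 5) ≈ 103.20)
Pow(Add(Function('w')(L), Function('l')(145)), -1) = Pow(Add(Pow(Add(-55, Rational(516, 5)), Rational(1, 2)), 245), -1) = Pow(Add(Pow(Rational(241, 5), Rational(1, 2)), 245), -1) = Pow(Add(Mul(Rational(1, 5), Pow(1205, Rational(1, 2))), 245), -1) = Pow(Add(245, Mul(Rational(1, 5), Pow(1205, Rational(1, 2)))), -1)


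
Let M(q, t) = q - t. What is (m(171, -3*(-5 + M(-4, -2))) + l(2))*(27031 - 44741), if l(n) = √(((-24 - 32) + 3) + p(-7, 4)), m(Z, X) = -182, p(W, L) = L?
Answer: 3223220 - 123970*I ≈ 3.2232e+6 - 1.2397e+5*I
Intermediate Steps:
l(n) = 7*I (l(n) = √(((-24 - 32) + 3) + 4) = √((-56 + 3) + 4) = √(-53 + 4) = √(-49) = 7*I)
(m(171, -3*(-5 + M(-4, -2))) + l(2))*(27031 - 44741) = (-182 + 7*I)*(27031 - 44741) = (-182 + 7*I)*(-17710) = 3223220 - 123970*I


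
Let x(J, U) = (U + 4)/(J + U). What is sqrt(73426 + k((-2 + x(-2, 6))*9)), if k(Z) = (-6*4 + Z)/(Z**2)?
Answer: 2*sqrt(1486857)/9 ≈ 270.97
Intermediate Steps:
x(J, U) = (4 + U)/(J + U)
k(Z) = (-24 + Z)/Z**2
sqrt(73426 + k((-2 + x(-2, 6))*9)) = sqrt(73426 + (-24 + (-2 + (4 + 6)/(-2 + 6))*9)/((-2 + (4 + 6)/(-2 + 6))*9)**2) = sqrt(73426 + (-24 + (-2 + 10/4)*9)/((-2 + 10/4)*9)**2) = sqrt(73426 + (-24 + (-2 + (1/4)*10)*9)/((-2 + (1/4)*10)*9)**2) = sqrt(73426 + (-24 + (-2 + 5/2)*9)/((-2 + 5/2)*9)**2) = sqrt(73426 + (-24 + (1/2)*9)/((1/2)*9)**2) = sqrt(73426 + (-24 + 9/2)/(9/2)**2) = sqrt(73426 + (4/81)*(-39/2)) = sqrt(73426 - 26/27) = sqrt(1982476/27) = 2*sqrt(1486857)/9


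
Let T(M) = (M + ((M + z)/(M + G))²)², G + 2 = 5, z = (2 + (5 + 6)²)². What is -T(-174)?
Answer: -589756319440201/10556001 ≈ -5.5869e+7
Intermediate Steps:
z = 15129 (z = (2 + 11²)² = (2 + 121)² = 123² = 15129)
G = 3 (G = -2 + 5 = 3)
T(M) = (M + (15129 + M)²/(3 + M)²)² (T(M) = (M + ((M + 15129)/(M + 3))²)² = (M + ((15129 + M)/(3 + M))²)² = (M + (15129 + M)²/(3 + M)²)²)
-T(-174) = -((15129 - 174)² - 174*(3 - 174)²)²/(3 - 174)⁴ = -(14955² - 174*(-171)²)²/(-171)⁴ = -(223652025 - 174*29241)²/855036081 = -(223652025 - 5087934)²/855036081 = -218564091²/855036081 = -47770261874656281/855036081 = -1*589756319440201/10556001 = -589756319440201/10556001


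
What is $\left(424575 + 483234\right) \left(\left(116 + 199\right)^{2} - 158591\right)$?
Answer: $-53892989094$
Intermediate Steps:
$\left(424575 + 483234\right) \left(\left(116 + 199\right)^{2} - 158591\right) = 907809 \left(315^{2} - 158591\right) = 907809 \left(99225 - 158591\right) = 907809 \left(-59366\right) = -53892989094$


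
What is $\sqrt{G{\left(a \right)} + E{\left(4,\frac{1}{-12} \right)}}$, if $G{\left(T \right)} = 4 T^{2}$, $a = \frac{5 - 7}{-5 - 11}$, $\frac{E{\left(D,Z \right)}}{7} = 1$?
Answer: $\frac{\sqrt{113}}{4} \approx 2.6575$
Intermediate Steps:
$E{\left(D,Z \right)} = 7$ ($E{\left(D,Z \right)} = 7 \cdot 1 = 7$)
$a = \frac{1}{8}$ ($a = - \frac{2}{-16} = \left(-2\right) \left(- \frac{1}{16}\right) = \frac{1}{8} \approx 0.125$)
$\sqrt{G{\left(a \right)} + E{\left(4,\frac{1}{-12} \right)}} = \sqrt{\frac{4}{64} + 7} = \sqrt{4 \cdot \frac{1}{64} + 7} = \sqrt{\frac{1}{16} + 7} = \sqrt{\frac{113}{16}} = \frac{\sqrt{113}}{4}$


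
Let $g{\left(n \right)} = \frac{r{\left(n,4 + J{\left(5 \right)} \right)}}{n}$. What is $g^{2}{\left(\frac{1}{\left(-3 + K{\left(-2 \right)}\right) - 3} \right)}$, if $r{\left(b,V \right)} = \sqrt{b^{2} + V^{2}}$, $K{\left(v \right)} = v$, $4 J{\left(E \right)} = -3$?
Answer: $677$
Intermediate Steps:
$J{\left(E \right)} = - \frac{3}{4}$ ($J{\left(E \right)} = \frac{1}{4} \left(-3\right) = - \frac{3}{4}$)
$r{\left(b,V \right)} = \sqrt{V^{2} + b^{2}}$
$g{\left(n \right)} = \frac{\sqrt{\frac{169}{16} + n^{2}}}{n}$ ($g{\left(n \right)} = \frac{\sqrt{\left(4 - \frac{3}{4}\right)^{2} + n^{2}}}{n} = \frac{\sqrt{\left(\frac{13}{4}\right)^{2} + n^{2}}}{n} = \frac{\sqrt{\frac{169}{16} + n^{2}}}{n}$)
$g^{2}{\left(\frac{1}{\left(-3 + K{\left(-2 \right)}\right) - 3} \right)} = \left(\frac{\sqrt{169 + 16 \left(\frac{1}{\left(-3 - 2\right) - 3}\right)^{2}}}{4 \frac{1}{\left(-3 - 2\right) - 3}}\right)^{2} = \left(\frac{\sqrt{169 + 16 \left(\frac{1}{-5 - 3}\right)^{2}}}{4 \frac{1}{-5 - 3}}\right)^{2} = \left(\frac{\sqrt{169 + 16 \left(\frac{1}{-8}\right)^{2}}}{4 \frac{1}{-8}}\right)^{2} = \left(\frac{\sqrt{169 + 16 \left(- \frac{1}{8}\right)^{2}}}{4 \left(- \frac{1}{8}\right)}\right)^{2} = \left(\frac{1}{4} \left(-8\right) \sqrt{169 + 16 \cdot \frac{1}{64}}\right)^{2} = \left(\frac{1}{4} \left(-8\right) \sqrt{169 + \frac{1}{4}}\right)^{2} = \left(\frac{1}{4} \left(-8\right) \sqrt{\frac{677}{4}}\right)^{2} = \left(\frac{1}{4} \left(-8\right) \frac{\sqrt{677}}{2}\right)^{2} = \left(- \sqrt{677}\right)^{2} = 677$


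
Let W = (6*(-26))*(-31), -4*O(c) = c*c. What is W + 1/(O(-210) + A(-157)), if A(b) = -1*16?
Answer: 53394275/11041 ≈ 4836.0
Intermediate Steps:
O(c) = -c²/4 (O(c) = -c*c/4 = -c²/4)
A(b) = -16
W = 4836 (W = -156*(-31) = 4836)
W + 1/(O(-210) + A(-157)) = 4836 + 1/(-¼*(-210)² - 16) = 4836 + 1/(-¼*44100 - 16) = 4836 + 1/(-11025 - 16) = 4836 + 1/(-11041) = 4836 - 1/11041 = 53394275/11041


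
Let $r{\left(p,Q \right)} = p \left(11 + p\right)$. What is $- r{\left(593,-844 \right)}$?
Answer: $-358172$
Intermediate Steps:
$- r{\left(593,-844 \right)} = - 593 \left(11 + 593\right) = - 593 \cdot 604 = \left(-1\right) 358172 = -358172$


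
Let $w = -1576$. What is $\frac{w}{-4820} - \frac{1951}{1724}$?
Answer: $- \frac{1671699}{2077420} \approx -0.8047$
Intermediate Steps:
$\frac{w}{-4820} - \frac{1951}{1724} = - \frac{1576}{-4820} - \frac{1951}{1724} = \left(-1576\right) \left(- \frac{1}{4820}\right) - \frac{1951}{1724} = \frac{394}{1205} - \frac{1951}{1724} = - \frac{1671699}{2077420}$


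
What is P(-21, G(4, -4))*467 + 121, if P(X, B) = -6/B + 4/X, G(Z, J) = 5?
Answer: -55477/105 ≈ -528.35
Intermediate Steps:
P(-21, G(4, -4))*467 + 121 = (-6/5 + 4/(-21))*467 + 121 = (-6*⅕ + 4*(-1/21))*467 + 121 = (-6/5 - 4/21)*467 + 121 = -146/105*467 + 121 = -68182/105 + 121 = -55477/105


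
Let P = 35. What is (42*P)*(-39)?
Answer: -57330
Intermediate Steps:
(42*P)*(-39) = (42*35)*(-39) = 1470*(-39) = -57330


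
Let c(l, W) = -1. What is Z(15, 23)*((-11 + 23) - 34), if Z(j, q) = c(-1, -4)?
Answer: 22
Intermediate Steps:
Z(j, q) = -1
Z(15, 23)*((-11 + 23) - 34) = -((-11 + 23) - 34) = -(12 - 34) = -1*(-22) = 22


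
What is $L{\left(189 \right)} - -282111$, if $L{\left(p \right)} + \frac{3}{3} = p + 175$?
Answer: $282474$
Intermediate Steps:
$L{\left(p \right)} = 174 + p$ ($L{\left(p \right)} = -1 + \left(p + 175\right) = -1 + \left(175 + p\right) = 174 + p$)
$L{\left(189 \right)} - -282111 = \left(174 + 189\right) - -282111 = 363 + 282111 = 282474$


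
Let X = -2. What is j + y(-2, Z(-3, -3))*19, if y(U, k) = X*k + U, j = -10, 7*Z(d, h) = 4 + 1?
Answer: -526/7 ≈ -75.143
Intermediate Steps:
Z(d, h) = 5/7 (Z(d, h) = (4 + 1)/7 = (1/7)*5 = 5/7)
y(U, k) = U - 2*k (y(U, k) = -2*k + U = U - 2*k)
j + y(-2, Z(-3, -3))*19 = -10 + (-2 - 2*5/7)*19 = -10 + (-2 - 10/7)*19 = -10 - 24/7*19 = -10 - 456/7 = -526/7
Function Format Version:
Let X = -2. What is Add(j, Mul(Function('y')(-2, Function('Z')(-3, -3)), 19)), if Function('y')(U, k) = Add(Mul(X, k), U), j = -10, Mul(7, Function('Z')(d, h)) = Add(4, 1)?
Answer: Rational(-526, 7) ≈ -75.143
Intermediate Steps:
Function('Z')(d, h) = Rational(5, 7) (Function('Z')(d, h) = Mul(Rational(1, 7), Add(4, 1)) = Mul(Rational(1, 7), 5) = Rational(5, 7))
Function('y')(U, k) = Add(U, Mul(-2, k)) (Function('y')(U, k) = Add(Mul(-2, k), U) = Add(U, Mul(-2, k)))
Add(j, Mul(Function('y')(-2, Function('Z')(-3, -3)), 19)) = Add(-10, Mul(Add(-2, Mul(-2, Rational(5, 7))), 19)) = Add(-10, Mul(Add(-2, Rational(-10, 7)), 19)) = Add(-10, Mul(Rational(-24, 7), 19)) = Add(-10, Rational(-456, 7)) = Rational(-526, 7)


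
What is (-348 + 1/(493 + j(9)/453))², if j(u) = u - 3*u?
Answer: 671013330405625/5540866969 ≈ 1.2110e+5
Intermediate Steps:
j(u) = -2*u
(-348 + 1/(493 + j(9)/453))² = (-348 + 1/(493 - 2*9/453))² = (-348 + 1/(493 - 18*1/453))² = (-348 + 1/(493 - 6/151))² = (-348 + 1/(74437/151))² = (-348 + 151/74437)² = (-25903925/74437)² = 671013330405625/5540866969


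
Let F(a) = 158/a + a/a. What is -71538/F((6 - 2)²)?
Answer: -190768/29 ≈ -6578.2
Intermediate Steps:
F(a) = 1 + 158/a (F(a) = 158/a + 1 = 1 + 158/a)
-71538/F((6 - 2)²) = -71538*(6 - 2)²/(158 + (6 - 2)²) = -71538*16/(158 + 4²) = -71538*16/(158 + 16) = -71538/((1/16)*174) = -71538/87/8 = -71538*8/87 = -190768/29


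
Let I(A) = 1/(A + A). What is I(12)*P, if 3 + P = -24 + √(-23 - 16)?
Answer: -9/8 + I*√39/24 ≈ -1.125 + 0.26021*I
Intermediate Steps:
I(A) = 1/(2*A)
P = -27 + I*√39 (P = -3 + (-24 + √(-23 - 16)) = -3 + (-24 + √(-39)) = -3 + (-24 + I*√39) = -27 + I*√39 ≈ -27.0 + 6.245*I)
I(12)*P = ((½)/12)*(-27 + I*√39) = ((½)*(1/12))*(-27 + I*√39) = (-27 + I*√39)/24 = -9/8 + I*√39/24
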